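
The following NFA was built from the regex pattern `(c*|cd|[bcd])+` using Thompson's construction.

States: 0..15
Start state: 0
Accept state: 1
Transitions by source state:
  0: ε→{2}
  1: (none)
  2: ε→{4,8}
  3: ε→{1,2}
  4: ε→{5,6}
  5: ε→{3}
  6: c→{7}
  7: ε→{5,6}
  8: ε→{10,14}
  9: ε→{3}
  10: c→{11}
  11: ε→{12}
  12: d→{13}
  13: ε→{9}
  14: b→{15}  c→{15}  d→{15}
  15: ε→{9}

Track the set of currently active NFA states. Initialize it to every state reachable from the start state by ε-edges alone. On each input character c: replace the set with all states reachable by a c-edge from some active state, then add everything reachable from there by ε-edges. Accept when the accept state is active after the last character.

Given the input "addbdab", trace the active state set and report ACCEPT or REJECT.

Answer: REJECT

Derivation:
S₀ = ε-closure({0}) = {0,1,2,3,4,5,6,8,10,14}
'a' @ 1: {}  — dead — no transitions
rest 'ddbdab' ignored (set empty)
after full input: {}  (accept=1 not in)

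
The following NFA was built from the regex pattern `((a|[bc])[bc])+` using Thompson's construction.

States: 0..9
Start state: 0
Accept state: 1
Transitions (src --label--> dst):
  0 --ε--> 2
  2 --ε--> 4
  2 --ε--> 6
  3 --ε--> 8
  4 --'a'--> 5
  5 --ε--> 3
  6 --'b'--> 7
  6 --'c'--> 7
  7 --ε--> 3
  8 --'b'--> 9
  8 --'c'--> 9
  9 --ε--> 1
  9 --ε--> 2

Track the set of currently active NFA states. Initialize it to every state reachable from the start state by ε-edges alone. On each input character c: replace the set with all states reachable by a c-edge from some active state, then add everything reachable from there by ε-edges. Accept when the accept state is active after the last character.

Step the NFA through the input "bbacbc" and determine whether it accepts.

Answer: ACCEPT

Derivation:
start: ε-closure({0}) = {0,2,4,6}
'b' @ 1: {3,7,8}
'b' @ 2: {1,2,4,6,9}  [accepting]
'a' @ 3: {3,5,8}
'c' @ 4: {1,2,4,6,9}  [accepting]
'b' @ 5: {3,7,8}
'c' @ 6: {1,2,4,6,9}  [accepting]
after full input: {1,2,4,6,9}  (accept=1 in)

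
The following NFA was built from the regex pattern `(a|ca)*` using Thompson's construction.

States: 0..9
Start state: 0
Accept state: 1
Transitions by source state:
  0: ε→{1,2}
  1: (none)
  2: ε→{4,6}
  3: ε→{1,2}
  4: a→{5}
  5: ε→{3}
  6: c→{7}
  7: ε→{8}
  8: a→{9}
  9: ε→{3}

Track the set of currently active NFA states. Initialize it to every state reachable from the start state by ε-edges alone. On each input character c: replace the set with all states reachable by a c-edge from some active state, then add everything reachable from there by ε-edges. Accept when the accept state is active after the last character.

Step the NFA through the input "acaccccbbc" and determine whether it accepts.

Answer: REJECT

Trace:
S₀ = ε-closure({0}) = {0,1,2,4,6}
'a' @ 1: {1,2,3,4,5,6}  [accepting]
'c' @ 2: {7,8}
'a' @ 3: {1,2,3,4,6,9}  [accepting]
'c' @ 4: {7,8}
'c' @ 5: {}  — no active states
rest 'ccbbc' ignored (set empty)
after full input: {}  (accept=1 not in)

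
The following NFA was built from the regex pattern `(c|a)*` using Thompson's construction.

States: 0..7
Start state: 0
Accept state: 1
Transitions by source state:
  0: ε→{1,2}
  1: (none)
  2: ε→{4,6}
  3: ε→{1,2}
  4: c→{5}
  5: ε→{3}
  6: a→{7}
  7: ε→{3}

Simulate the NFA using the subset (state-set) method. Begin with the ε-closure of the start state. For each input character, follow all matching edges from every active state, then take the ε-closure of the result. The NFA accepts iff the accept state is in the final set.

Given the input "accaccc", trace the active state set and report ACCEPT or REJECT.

start: ε-closure({0}) = {0,1,2,4,6}
'a' @ 1: {1,2,3,4,6,7}  [accepting]
'c' @ 2: {1,2,3,4,5,6}  [accepting]
'c' @ 3: {1,2,3,4,5,6}  [accepting]
'a' @ 4: {1,2,3,4,6,7}  [accepting]
'c' @ 5: {1,2,3,4,5,6}  [accepting]
'c' @ 6: {1,2,3,4,5,6}  [accepting]
'c' @ 7: {1,2,3,4,5,6}  [accepting]
final: {1,2,3,4,5,6}; accept 1 in set

Answer: ACCEPT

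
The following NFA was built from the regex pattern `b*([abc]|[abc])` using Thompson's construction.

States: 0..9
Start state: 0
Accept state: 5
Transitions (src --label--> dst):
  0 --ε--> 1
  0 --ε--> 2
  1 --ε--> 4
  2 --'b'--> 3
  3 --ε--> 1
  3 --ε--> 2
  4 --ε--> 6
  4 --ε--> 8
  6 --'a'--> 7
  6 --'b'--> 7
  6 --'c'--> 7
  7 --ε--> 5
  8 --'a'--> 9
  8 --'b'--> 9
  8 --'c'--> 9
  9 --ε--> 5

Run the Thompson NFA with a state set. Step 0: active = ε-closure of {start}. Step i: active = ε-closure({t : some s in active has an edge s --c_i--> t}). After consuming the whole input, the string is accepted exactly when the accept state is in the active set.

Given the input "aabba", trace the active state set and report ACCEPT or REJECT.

Answer: REJECT

Trace:
initial (ε-close {0}): {0,1,2,4,6,8}
'a' @ 1: {5,7,9}  [accepting]
'a' @ 2: {}  — no active states
rest 'bba' ignored (set empty)
final: {}; accept 5 not in set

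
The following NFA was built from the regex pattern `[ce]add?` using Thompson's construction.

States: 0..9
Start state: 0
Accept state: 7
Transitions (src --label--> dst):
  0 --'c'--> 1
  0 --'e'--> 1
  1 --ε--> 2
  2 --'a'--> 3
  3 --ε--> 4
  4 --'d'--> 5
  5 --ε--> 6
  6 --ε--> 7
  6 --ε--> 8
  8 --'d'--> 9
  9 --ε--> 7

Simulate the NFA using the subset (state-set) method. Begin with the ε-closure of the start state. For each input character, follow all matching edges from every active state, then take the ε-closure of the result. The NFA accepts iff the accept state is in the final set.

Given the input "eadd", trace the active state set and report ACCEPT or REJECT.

start: ε-closure({0}) = {0}
'e' @ 1: {1,2}
'a' @ 2: {3,4}
'd' @ 3: {5,6,7,8}  [accepting]
'd' @ 4: {7,9}  [accepting]
final: {7,9}; accept 7 in set

Answer: ACCEPT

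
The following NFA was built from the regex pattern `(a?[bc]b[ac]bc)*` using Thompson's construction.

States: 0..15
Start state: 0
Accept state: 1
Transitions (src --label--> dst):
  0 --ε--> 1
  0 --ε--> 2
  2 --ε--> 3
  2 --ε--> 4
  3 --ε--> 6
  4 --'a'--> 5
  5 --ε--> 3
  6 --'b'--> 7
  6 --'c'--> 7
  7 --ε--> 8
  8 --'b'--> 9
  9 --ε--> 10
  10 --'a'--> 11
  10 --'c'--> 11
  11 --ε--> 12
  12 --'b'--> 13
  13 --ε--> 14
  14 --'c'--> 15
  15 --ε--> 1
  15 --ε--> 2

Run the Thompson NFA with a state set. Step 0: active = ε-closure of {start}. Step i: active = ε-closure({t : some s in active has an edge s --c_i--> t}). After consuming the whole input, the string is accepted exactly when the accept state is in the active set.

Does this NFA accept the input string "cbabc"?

Answer: ACCEPT

Trace:
initial (ε-close {0}): {0,1,2,3,4,6}
'c' @ 1: {7,8}
'b' @ 2: {9,10}
'a' @ 3: {11,12}
'b' @ 4: {13,14}
'c' @ 5: {1,2,3,4,6,15}  [accepting]
after full input: {1,2,3,4,6,15}  (accept=1 in)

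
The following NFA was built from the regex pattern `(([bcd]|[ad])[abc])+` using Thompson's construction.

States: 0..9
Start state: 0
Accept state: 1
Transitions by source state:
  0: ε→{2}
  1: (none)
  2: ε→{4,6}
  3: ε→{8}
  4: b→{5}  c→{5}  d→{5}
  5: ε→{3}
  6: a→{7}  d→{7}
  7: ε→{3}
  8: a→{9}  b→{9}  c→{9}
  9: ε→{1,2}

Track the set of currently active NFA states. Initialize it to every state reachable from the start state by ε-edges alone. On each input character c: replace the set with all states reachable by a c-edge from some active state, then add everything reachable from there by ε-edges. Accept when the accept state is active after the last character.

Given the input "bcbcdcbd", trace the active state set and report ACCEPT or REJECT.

Answer: REJECT

Trace:
S₀ = ε-closure({0}) = {0,2,4,6}
'b' @ 1: {3,5,8}
'c' @ 2: {1,2,4,6,9}  (accept∈set)
'b' @ 3: {3,5,8}
'c' @ 4: {1,2,4,6,9}  (accept∈set)
'd' @ 5: {3,5,7,8}
'c' @ 6: {1,2,4,6,9}  (accept∈set)
'b' @ 7: {3,5,8}
'd' @ 8: {}  — no active states
final: {}; accept 1 not in set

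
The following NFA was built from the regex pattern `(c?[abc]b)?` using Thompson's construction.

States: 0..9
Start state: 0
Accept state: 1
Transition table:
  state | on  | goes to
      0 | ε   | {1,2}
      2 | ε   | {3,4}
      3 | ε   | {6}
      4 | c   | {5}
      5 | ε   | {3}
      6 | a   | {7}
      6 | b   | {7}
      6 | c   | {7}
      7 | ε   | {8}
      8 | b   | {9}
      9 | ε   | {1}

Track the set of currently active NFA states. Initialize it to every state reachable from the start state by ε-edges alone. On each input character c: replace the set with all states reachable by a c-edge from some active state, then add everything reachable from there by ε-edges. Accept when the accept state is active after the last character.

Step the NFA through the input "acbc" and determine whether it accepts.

Answer: REJECT

Derivation:
initial (ε-close {0}): {0,1,2,3,4,6}
'a' @ 1: {7,8}
'c' @ 2: {}  — dead — no transitions
rest 'bc' ignored (set empty)
end set {} — state 1 not in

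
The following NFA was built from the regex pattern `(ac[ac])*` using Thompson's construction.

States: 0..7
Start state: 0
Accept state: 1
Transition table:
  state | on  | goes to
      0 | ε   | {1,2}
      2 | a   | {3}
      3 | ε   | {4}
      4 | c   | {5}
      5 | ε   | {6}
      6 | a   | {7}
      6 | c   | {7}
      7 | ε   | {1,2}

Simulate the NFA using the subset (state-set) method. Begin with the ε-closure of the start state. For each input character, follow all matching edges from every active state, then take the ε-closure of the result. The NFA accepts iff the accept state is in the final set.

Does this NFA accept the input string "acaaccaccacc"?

initial (ε-close {0}): {0,1,2}
'a' @ 1: {3,4}
'c' @ 2: {5,6}
'a' @ 3: {1,2,7}  (accept∈set)
'a' @ 4: {3,4}
'c' @ 5: {5,6}
'c' @ 6: {1,2,7}  (accept∈set)
'a' @ 7: {3,4}
'c' @ 8: {5,6}
'c' @ 9: {1,2,7}  (accept∈set)
'a' @ 10: {3,4}
'c' @ 11: {5,6}
'c' @ 12: {1,2,7}  (accept∈set)
after full input: {1,2,7}  (accept=1 in)

Answer: ACCEPT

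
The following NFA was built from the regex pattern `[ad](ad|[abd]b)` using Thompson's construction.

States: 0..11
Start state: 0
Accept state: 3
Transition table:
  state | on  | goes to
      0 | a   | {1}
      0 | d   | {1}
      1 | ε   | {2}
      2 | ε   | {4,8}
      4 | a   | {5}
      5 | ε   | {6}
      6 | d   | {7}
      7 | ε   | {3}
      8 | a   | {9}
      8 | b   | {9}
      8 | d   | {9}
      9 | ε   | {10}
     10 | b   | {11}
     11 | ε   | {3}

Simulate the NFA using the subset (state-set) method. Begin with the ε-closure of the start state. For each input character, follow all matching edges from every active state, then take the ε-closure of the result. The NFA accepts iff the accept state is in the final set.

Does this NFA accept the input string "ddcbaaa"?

initial (ε-close {0}): {0}
'd' @ 1: {1,2,4,8}
'd' @ 2: {9,10}
'c' @ 3: {}  — state set empty
rest 'baaa' ignored (set empty)
end set {} — state 3 not in

Answer: REJECT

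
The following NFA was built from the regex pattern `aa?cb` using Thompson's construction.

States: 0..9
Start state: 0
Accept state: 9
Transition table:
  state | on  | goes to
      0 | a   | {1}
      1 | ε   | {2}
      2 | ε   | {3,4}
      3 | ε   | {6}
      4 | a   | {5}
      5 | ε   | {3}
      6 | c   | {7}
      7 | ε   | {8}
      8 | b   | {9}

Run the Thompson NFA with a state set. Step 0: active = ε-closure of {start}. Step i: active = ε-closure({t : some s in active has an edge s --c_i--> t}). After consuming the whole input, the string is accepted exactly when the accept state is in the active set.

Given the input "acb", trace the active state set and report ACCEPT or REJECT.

Answer: ACCEPT

Derivation:
initial (ε-close {0}): {0}
'a' @ 1: {1,2,3,4,6}
'c' @ 2: {7,8}
'b' @ 3: {9}  [accepting]
final: {9}; accept 9 in set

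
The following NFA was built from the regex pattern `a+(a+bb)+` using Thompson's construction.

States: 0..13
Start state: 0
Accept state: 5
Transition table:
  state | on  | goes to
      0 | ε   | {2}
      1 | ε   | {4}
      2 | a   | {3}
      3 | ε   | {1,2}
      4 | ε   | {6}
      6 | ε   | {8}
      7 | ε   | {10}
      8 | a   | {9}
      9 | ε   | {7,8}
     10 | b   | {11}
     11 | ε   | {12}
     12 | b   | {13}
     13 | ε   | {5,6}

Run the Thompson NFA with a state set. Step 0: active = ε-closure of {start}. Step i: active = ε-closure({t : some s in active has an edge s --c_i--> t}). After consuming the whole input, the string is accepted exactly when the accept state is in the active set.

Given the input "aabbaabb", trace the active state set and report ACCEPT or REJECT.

start: ε-closure({0}) = {0,2}
'a' @ 1: {1,2,3,4,6,8}
'a' @ 2: {1,2,3,4,6,7,8,9,10}
'b' @ 3: {11,12}
'b' @ 4: {5,6,8,13}  [accepting]
'a' @ 5: {7,8,9,10}
'a' @ 6: {7,8,9,10}
'b' @ 7: {11,12}
'b' @ 8: {5,6,8,13}  [accepting]
final: {5,6,8,13}; accept 5 in set

Answer: ACCEPT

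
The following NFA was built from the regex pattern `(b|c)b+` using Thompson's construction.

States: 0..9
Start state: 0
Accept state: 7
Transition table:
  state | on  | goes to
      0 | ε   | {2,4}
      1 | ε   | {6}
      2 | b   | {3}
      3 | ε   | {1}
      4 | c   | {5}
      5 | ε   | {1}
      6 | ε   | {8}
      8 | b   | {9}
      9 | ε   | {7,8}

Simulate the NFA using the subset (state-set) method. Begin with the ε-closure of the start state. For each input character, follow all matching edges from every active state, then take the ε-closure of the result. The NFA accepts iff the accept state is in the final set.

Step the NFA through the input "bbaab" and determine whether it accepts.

Answer: REJECT

Trace:
initial (ε-close {0}): {0,2,4}
'b' @ 1: {1,3,6,8}
'b' @ 2: {7,8,9}  [accepting]
'a' @ 3: {}  — state set empty
rest 'ab' ignored (set empty)
end set {} — state 7 not in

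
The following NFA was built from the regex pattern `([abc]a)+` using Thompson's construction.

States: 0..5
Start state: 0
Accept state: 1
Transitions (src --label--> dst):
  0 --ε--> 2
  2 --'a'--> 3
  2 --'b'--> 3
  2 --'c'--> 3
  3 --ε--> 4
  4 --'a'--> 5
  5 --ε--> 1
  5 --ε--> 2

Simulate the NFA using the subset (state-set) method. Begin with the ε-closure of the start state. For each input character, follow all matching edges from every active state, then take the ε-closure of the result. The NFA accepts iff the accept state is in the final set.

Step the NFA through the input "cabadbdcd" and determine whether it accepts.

Answer: REJECT

Derivation:
start: ε-closure({0}) = {0,2}
'c' @ 1: {3,4}
'a' @ 2: {1,2,5}  [accepting]
'b' @ 3: {3,4}
'a' @ 4: {1,2,5}  [accepting]
'd' @ 5: {}  — no active states
rest 'bdcd' ignored (set empty)
after full input: {}  (accept=1 not in)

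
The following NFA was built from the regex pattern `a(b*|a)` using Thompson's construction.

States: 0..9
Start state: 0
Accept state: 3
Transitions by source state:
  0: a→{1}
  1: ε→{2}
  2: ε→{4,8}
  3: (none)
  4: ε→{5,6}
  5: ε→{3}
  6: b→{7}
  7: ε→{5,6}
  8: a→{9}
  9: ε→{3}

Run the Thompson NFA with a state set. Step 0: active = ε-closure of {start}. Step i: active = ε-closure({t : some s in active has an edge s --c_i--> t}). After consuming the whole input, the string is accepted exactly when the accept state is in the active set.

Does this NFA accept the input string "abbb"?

initial (ε-close {0}): {0}
'a' @ 1: {1,2,3,4,5,6,8}  ✓accept
'b' @ 2: {3,5,6,7}  ✓accept
'b' @ 3: {3,5,6,7}  ✓accept
'b' @ 4: {3,5,6,7}  ✓accept
final: {3,5,6,7}; accept 3 in set

Answer: ACCEPT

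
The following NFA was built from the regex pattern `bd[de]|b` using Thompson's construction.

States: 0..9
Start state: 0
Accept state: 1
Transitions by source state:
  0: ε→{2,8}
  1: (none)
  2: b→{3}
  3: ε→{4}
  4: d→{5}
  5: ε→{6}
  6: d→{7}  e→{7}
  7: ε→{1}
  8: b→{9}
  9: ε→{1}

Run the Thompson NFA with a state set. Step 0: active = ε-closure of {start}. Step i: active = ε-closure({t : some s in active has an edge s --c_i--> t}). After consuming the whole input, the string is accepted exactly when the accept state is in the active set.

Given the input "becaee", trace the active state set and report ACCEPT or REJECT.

S₀ = ε-closure({0}) = {0,2,8}
'b' @ 1: {1,3,4,9}  ✓accept
'e' @ 2: {}  — no active states
rest 'caee' ignored (set empty)
after full input: {}  (accept=1 not in)

Answer: REJECT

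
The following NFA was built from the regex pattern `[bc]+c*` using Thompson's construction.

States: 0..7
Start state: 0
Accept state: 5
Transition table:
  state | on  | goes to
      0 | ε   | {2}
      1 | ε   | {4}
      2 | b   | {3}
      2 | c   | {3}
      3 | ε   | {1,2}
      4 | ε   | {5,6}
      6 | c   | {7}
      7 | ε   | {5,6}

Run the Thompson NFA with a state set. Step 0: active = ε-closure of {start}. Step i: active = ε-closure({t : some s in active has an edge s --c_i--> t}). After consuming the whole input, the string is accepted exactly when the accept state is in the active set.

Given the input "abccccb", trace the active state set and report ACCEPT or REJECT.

Answer: REJECT

Derivation:
initial (ε-close {0}): {0,2}
'a' @ 1: {}  — no active states
rest 'bccccb' ignored (set empty)
end set {} — state 5 not in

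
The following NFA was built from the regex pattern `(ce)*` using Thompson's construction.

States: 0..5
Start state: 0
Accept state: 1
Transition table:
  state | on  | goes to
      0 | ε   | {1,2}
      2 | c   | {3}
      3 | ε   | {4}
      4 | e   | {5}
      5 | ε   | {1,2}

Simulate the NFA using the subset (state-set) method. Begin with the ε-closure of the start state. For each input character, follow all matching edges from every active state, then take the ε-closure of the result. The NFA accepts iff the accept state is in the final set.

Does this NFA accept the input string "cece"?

Answer: ACCEPT

Trace:
initial (ε-close {0}): {0,1,2}
'c' @ 1: {3,4}
'e' @ 2: {1,2,5}  (accept∈set)
'c' @ 3: {3,4}
'e' @ 4: {1,2,5}  (accept∈set)
final: {1,2,5}; accept 1 in set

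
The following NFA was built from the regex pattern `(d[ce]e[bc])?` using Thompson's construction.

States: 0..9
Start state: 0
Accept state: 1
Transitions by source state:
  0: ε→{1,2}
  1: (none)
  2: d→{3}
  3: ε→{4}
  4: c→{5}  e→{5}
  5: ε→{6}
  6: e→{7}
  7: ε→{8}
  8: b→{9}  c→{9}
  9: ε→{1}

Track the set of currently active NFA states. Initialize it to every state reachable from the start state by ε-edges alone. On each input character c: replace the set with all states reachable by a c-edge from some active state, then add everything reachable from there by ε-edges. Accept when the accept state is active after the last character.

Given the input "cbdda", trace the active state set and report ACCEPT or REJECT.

Answer: REJECT

Steps:
initial (ε-close {0}): {0,1,2}
'c' @ 1: {}  — state set empty
rest 'bdda' ignored (set empty)
final: {}; accept 1 not in set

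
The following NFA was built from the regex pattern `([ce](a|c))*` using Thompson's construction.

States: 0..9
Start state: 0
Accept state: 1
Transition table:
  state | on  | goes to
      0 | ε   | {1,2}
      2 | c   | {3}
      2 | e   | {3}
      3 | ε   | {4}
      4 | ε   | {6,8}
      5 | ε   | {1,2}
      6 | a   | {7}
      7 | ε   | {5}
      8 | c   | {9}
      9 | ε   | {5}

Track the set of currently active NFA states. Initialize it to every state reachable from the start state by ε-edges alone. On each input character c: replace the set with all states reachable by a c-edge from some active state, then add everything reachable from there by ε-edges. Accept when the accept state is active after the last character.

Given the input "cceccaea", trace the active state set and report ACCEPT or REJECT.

Answer: ACCEPT

Trace:
start: ε-closure({0}) = {0,1,2}
'c' @ 1: {3,4,6,8}
'c' @ 2: {1,2,5,9}  [accepting]
'e' @ 3: {3,4,6,8}
'c' @ 4: {1,2,5,9}  [accepting]
'c' @ 5: {3,4,6,8}
'a' @ 6: {1,2,5,7}  [accepting]
'e' @ 7: {3,4,6,8}
'a' @ 8: {1,2,5,7}  [accepting]
end set {1,2,5,7} — state 1 in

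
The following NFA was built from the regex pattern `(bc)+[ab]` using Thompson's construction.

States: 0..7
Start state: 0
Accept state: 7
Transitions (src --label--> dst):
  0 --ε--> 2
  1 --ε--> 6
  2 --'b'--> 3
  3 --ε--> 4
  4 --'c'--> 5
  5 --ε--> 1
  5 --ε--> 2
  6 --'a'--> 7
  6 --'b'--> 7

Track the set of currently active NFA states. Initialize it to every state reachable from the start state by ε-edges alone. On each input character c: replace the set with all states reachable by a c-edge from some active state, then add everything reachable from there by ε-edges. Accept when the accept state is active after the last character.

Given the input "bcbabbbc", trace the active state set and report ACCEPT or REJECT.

S₀ = ε-closure({0}) = {0,2}
'b' @ 1: {3,4}
'c' @ 2: {1,2,5,6}
'b' @ 3: {3,4,7}  [accepting]
'a' @ 4: {}  — no active states
rest 'bbbc' ignored (set empty)
final: {}; accept 7 not in set

Answer: REJECT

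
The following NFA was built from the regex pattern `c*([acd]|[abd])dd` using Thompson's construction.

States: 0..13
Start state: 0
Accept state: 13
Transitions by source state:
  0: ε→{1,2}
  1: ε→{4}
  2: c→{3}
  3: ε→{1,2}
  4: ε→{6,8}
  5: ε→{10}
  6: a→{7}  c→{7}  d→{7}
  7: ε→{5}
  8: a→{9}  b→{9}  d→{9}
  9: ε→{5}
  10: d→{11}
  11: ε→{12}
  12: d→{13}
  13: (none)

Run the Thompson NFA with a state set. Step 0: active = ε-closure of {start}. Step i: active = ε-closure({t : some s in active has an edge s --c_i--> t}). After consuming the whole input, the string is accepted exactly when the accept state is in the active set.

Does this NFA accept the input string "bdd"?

start: ε-closure({0}) = {0,1,2,4,6,8}
'b' @ 1: {5,9,10}
'd' @ 2: {11,12}
'd' @ 3: {13}  ✓accept
after full input: {13}  (accept=13 in)

Answer: ACCEPT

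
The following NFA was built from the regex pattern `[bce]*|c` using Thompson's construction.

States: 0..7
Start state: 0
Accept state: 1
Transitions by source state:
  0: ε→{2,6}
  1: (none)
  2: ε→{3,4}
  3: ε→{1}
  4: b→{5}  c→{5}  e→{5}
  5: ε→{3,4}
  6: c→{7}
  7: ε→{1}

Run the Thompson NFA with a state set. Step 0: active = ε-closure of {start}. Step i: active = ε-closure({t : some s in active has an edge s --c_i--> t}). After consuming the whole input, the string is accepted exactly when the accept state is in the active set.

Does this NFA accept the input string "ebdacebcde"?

Answer: REJECT

Derivation:
start: ε-closure({0}) = {0,1,2,3,4,6}
'e' @ 1: {1,3,4,5}  ✓accept
'b' @ 2: {1,3,4,5}  ✓accept
'd' @ 3: {}  — state set empty
rest 'acebcde' ignored (set empty)
end set {} — state 1 not in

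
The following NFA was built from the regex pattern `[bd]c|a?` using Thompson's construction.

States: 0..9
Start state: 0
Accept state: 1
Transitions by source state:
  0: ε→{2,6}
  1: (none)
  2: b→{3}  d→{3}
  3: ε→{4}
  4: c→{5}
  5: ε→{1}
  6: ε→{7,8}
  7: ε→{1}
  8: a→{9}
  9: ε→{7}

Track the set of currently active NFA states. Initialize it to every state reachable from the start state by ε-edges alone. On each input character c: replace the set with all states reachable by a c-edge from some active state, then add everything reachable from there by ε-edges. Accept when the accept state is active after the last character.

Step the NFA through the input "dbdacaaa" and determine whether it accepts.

S₀ = ε-closure({0}) = {0,1,2,6,7,8}
'd' @ 1: {3,4}
'b' @ 2: {}  — no active states
rest 'dacaaa' ignored (set empty)
end set {} — state 1 not in

Answer: REJECT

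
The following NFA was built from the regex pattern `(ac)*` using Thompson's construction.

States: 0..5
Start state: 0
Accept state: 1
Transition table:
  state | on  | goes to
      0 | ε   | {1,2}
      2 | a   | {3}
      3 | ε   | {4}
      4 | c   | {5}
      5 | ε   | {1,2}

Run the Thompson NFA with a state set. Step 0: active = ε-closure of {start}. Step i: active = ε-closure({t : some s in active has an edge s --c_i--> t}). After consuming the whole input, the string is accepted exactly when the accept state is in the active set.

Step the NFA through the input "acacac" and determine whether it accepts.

S₀ = ε-closure({0}) = {0,1,2}
'a' @ 1: {3,4}
'c' @ 2: {1,2,5}  ✓accept
'a' @ 3: {3,4}
'c' @ 4: {1,2,5}  ✓accept
'a' @ 5: {3,4}
'c' @ 6: {1,2,5}  ✓accept
end set {1,2,5} — state 1 in

Answer: ACCEPT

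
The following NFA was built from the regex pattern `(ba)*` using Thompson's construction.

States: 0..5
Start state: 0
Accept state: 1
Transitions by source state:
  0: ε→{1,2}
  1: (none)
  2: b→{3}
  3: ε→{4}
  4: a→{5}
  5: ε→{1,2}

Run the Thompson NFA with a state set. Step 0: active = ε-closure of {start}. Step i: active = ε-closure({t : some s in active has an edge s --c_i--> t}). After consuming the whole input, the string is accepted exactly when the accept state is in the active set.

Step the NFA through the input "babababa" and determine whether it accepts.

initial (ε-close {0}): {0,1,2}
'b' @ 1: {3,4}
'a' @ 2: {1,2,5}  ✓accept
'b' @ 3: {3,4}
'a' @ 4: {1,2,5}  ✓accept
'b' @ 5: {3,4}
'a' @ 6: {1,2,5}  ✓accept
'b' @ 7: {3,4}
'a' @ 8: {1,2,5}  ✓accept
end set {1,2,5} — state 1 in

Answer: ACCEPT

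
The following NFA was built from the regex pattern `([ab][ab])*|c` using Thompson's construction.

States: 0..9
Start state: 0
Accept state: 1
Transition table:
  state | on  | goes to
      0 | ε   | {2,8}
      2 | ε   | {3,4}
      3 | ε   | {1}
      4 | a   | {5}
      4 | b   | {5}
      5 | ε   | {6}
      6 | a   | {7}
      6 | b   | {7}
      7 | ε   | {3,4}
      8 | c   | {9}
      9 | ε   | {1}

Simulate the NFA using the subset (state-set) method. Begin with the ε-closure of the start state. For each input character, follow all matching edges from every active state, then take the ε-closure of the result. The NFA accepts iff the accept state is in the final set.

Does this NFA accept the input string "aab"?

Answer: REJECT

Trace:
S₀ = ε-closure({0}) = {0,1,2,3,4,8}
'a' @ 1: {5,6}
'a' @ 2: {1,3,4,7}  (accept∈set)
'b' @ 3: {5,6}
after full input: {5,6}  (accept=1 not in)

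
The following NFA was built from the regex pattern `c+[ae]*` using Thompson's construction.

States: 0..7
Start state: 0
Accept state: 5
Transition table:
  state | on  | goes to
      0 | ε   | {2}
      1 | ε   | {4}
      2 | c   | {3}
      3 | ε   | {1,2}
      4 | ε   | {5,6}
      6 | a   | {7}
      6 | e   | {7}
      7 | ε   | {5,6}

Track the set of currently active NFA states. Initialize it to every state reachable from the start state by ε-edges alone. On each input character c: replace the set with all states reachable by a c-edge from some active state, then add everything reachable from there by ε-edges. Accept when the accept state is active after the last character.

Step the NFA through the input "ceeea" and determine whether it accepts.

Answer: ACCEPT

Derivation:
start: ε-closure({0}) = {0,2}
'c' @ 1: {1,2,3,4,5,6}  [accepting]
'e' @ 2: {5,6,7}  [accepting]
'e' @ 3: {5,6,7}  [accepting]
'e' @ 4: {5,6,7}  [accepting]
'a' @ 5: {5,6,7}  [accepting]
final: {5,6,7}; accept 5 in set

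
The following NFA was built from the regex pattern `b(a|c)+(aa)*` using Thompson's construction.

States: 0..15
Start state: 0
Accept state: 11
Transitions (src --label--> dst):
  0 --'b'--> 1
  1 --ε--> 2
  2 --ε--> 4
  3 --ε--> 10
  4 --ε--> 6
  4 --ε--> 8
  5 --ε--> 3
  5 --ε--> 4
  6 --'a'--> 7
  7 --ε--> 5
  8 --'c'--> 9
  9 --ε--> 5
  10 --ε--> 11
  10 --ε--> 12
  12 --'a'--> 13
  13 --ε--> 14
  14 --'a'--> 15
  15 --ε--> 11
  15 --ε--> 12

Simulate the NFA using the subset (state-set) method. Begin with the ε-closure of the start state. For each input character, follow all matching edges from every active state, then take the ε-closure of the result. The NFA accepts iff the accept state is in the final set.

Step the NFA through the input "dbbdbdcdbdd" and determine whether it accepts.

start: ε-closure({0}) = {0}
'd' @ 1: {}  — state set empty
rest 'bbdbdcdbdd' ignored (set empty)
final: {}; accept 11 not in set

Answer: REJECT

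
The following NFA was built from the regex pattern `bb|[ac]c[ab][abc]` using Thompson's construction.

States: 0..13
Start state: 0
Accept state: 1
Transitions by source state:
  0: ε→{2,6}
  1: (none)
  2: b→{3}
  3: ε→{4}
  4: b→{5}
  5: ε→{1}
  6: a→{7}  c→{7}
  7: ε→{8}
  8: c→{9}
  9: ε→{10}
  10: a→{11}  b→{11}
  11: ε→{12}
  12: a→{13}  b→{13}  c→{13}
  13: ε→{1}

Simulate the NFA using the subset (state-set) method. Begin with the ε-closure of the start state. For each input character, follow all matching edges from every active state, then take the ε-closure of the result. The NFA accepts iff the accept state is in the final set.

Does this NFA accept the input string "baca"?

Answer: REJECT

Trace:
start: ε-closure({0}) = {0,2,6}
'b' @ 1: {3,4}
'a' @ 2: {}  — state set empty
rest 'ca' ignored (set empty)
after full input: {}  (accept=1 not in)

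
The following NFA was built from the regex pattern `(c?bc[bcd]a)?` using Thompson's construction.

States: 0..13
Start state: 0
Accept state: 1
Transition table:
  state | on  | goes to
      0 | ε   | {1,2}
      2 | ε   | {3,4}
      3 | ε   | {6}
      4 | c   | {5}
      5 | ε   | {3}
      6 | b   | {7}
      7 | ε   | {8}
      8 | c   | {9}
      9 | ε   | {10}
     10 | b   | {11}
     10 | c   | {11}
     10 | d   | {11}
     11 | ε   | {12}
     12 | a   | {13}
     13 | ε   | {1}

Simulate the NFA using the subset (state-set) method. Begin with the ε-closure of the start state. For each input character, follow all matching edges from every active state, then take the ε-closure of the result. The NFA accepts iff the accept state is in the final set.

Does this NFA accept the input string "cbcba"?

S₀ = ε-closure({0}) = {0,1,2,3,4,6}
'c' @ 1: {3,5,6}
'b' @ 2: {7,8}
'c' @ 3: {9,10}
'b' @ 4: {11,12}
'a' @ 5: {1,13}  [accepting]
final: {1,13}; accept 1 in set

Answer: ACCEPT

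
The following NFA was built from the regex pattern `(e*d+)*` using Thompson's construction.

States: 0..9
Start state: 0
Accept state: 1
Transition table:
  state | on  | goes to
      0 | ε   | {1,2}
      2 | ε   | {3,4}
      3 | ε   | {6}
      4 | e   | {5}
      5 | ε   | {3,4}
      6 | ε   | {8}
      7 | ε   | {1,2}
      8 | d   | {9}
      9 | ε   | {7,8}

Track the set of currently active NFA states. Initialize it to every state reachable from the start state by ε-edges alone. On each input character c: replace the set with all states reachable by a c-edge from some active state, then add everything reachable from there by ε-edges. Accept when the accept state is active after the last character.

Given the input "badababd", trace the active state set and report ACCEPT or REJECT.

Answer: REJECT

Trace:
start: ε-closure({0}) = {0,1,2,3,4,6,8}
'b' @ 1: {}  — state set empty
rest 'adababd' ignored (set empty)
end set {} — state 1 not in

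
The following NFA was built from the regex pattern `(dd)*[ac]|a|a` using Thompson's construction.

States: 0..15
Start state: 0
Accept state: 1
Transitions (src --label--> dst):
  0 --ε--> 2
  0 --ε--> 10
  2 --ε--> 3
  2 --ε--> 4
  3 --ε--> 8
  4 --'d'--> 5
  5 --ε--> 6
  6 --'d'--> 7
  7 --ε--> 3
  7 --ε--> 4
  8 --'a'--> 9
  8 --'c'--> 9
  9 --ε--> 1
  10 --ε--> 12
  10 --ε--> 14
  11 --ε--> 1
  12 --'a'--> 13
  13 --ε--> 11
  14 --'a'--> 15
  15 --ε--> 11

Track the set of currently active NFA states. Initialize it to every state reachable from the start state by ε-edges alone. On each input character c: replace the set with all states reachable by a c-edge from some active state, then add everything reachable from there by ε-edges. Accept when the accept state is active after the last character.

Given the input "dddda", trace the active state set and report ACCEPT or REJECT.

Answer: ACCEPT

Trace:
initial (ε-close {0}): {0,2,3,4,8,10,12,14}
'd' @ 1: {5,6}
'd' @ 2: {3,4,7,8}
'd' @ 3: {5,6}
'd' @ 4: {3,4,7,8}
'a' @ 5: {1,9}  ✓accept
final: {1,9}; accept 1 in set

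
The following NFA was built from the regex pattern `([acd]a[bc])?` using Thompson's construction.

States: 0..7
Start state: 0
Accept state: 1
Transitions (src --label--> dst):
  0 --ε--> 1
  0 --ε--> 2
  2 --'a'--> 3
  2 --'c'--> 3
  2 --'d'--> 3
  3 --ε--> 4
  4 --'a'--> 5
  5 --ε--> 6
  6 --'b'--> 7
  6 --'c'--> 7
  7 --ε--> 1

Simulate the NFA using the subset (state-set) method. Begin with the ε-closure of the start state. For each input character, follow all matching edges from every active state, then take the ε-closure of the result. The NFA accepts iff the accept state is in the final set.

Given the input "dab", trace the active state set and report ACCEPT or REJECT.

Answer: ACCEPT

Derivation:
start: ε-closure({0}) = {0,1,2}
'd' @ 1: {3,4}
'a' @ 2: {5,6}
'b' @ 3: {1,7}  [accepting]
final: {1,7}; accept 1 in set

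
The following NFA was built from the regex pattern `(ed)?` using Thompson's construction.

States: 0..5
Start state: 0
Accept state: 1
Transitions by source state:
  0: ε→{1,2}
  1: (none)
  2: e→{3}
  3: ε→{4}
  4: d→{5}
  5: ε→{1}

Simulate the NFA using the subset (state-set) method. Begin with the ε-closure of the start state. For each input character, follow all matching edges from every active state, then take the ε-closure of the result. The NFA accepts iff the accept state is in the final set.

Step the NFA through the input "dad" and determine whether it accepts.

Answer: REJECT

Steps:
S₀ = ε-closure({0}) = {0,1,2}
'd' @ 1: {}  — no active states
rest 'ad' ignored (set empty)
final: {}; accept 1 not in set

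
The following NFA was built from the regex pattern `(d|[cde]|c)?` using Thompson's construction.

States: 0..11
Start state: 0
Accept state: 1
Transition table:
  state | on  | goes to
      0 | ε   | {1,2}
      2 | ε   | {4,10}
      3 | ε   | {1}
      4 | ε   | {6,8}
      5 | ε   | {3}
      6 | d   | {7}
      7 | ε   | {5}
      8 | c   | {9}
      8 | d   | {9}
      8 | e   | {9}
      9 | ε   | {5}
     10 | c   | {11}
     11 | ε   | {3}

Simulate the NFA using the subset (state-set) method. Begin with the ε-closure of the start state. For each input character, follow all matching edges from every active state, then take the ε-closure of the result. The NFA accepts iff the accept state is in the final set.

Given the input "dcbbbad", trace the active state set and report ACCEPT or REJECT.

Answer: REJECT

Derivation:
S₀ = ε-closure({0}) = {0,1,2,4,6,8,10}
'd' @ 1: {1,3,5,7,9}  ✓accept
'c' @ 2: {}  — no active states
rest 'bbbad' ignored (set empty)
after full input: {}  (accept=1 not in)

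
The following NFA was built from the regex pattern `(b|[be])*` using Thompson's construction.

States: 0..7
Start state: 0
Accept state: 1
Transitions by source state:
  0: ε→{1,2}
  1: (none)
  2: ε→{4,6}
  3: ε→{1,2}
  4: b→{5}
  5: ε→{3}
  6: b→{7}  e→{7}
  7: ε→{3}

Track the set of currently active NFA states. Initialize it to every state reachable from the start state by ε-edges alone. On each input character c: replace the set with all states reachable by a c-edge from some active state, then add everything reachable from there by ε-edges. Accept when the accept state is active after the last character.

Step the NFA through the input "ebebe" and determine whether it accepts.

initial (ε-close {0}): {0,1,2,4,6}
'e' @ 1: {1,2,3,4,6,7}  [accepting]
'b' @ 2: {1,2,3,4,5,6,7}  [accepting]
'e' @ 3: {1,2,3,4,6,7}  [accepting]
'b' @ 4: {1,2,3,4,5,6,7}  [accepting]
'e' @ 5: {1,2,3,4,6,7}  [accepting]
final: {1,2,3,4,6,7}; accept 1 in set

Answer: ACCEPT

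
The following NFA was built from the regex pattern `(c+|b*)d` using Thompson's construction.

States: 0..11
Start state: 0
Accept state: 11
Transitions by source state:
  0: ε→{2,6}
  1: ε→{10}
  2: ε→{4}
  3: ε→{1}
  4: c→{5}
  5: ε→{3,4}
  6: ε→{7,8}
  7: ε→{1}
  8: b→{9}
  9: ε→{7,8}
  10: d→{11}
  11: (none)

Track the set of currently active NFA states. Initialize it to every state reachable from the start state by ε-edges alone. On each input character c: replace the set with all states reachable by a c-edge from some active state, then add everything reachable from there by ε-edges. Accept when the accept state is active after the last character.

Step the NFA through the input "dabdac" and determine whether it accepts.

start: ε-closure({0}) = {0,1,2,4,6,7,8,10}
'd' @ 1: {11}  (accept∈set)
'a' @ 2: {}  — no active states
rest 'bdac' ignored (set empty)
end set {} — state 11 not in

Answer: REJECT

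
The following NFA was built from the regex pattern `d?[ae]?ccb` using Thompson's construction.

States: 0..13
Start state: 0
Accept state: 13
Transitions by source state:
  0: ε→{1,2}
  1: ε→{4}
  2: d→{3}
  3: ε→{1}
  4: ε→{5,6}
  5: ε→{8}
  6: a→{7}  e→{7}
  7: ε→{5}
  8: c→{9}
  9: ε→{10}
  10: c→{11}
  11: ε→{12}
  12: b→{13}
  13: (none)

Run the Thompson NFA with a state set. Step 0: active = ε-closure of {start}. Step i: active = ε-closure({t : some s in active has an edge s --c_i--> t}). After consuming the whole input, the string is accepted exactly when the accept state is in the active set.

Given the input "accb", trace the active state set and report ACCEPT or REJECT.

Answer: ACCEPT

Steps:
S₀ = ε-closure({0}) = {0,1,2,4,5,6,8}
'a' @ 1: {5,7,8}
'c' @ 2: {9,10}
'c' @ 3: {11,12}
'b' @ 4: {13}  ✓accept
after full input: {13}  (accept=13 in)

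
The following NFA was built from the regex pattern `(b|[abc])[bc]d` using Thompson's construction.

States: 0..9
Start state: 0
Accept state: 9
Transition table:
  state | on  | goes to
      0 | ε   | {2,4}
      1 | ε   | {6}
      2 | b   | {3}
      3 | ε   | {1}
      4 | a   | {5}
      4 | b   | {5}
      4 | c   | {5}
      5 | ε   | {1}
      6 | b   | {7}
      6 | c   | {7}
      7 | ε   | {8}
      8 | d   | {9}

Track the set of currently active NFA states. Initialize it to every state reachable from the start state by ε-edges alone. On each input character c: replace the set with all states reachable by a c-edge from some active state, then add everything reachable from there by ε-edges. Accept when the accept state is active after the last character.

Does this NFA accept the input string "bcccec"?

Answer: REJECT

Trace:
S₀ = ε-closure({0}) = {0,2,4}
'b' @ 1: {1,3,5,6}
'c' @ 2: {7,8}
'c' @ 3: {}  — state set empty
rest 'cec' ignored (set empty)
after full input: {}  (accept=9 not in)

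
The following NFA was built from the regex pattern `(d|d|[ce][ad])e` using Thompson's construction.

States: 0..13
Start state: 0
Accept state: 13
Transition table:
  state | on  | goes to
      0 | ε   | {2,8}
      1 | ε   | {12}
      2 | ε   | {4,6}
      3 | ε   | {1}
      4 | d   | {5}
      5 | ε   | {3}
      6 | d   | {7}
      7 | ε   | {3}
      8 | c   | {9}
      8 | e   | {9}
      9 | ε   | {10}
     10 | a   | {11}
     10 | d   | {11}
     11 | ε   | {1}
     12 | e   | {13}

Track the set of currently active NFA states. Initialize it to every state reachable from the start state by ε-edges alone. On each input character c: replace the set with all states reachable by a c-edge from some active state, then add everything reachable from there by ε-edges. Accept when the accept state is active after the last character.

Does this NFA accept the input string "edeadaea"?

Answer: REJECT

Trace:
S₀ = ε-closure({0}) = {0,2,4,6,8}
'e' @ 1: {9,10}
'd' @ 2: {1,11,12}
'e' @ 3: {13}  [accepting]
'a' @ 4: {}  — state set empty
rest 'daea' ignored (set empty)
final: {}; accept 13 not in set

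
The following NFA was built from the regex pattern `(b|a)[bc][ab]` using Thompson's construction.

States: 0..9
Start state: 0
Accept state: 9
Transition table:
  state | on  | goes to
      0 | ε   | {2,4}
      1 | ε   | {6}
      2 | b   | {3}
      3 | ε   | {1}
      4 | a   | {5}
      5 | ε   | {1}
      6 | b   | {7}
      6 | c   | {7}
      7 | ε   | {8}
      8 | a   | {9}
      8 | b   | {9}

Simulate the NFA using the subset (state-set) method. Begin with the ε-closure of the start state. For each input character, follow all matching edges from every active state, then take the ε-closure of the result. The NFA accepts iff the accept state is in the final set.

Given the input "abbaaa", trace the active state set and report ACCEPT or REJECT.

Answer: REJECT

Trace:
initial (ε-close {0}): {0,2,4}
'a' @ 1: {1,5,6}
'b' @ 2: {7,8}
'b' @ 3: {9}  [accepting]
'a' @ 4: {}  — state set empty
rest 'aa' ignored (set empty)
end set {} — state 9 not in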